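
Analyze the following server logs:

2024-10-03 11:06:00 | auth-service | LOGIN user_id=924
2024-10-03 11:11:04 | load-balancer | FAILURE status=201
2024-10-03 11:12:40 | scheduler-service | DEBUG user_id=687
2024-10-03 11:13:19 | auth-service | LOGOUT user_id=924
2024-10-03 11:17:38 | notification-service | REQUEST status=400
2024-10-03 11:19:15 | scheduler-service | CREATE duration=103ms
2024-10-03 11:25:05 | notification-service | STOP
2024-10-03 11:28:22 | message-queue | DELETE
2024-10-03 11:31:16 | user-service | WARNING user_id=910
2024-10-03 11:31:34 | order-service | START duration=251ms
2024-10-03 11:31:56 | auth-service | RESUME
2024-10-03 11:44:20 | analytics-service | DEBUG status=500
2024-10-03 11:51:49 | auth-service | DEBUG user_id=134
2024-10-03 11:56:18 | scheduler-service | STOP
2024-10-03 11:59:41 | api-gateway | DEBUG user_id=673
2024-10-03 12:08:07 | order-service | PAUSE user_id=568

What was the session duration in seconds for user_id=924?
439

To calculate session duration:

1. Find LOGIN event for user_id=924: 2024-10-03 11:06:00
2. Find LOGOUT event for user_id=924: 2024-10-03 11:13:19
3. Session duration: 2024-10-03 11:13:19 - 2024-10-03 11:06:00 = 439 seconds (7 minutes)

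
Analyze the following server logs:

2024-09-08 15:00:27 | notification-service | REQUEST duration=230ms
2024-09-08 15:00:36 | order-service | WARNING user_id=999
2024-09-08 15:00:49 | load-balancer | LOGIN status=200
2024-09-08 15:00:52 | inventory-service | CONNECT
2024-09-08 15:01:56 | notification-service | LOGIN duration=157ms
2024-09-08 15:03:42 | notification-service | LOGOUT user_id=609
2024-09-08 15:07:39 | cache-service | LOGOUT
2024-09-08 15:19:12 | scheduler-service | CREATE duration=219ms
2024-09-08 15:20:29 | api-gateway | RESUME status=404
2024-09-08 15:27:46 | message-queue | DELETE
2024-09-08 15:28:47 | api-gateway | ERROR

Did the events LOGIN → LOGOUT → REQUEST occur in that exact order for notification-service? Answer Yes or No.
No

To verify sequence order:

1. Find all events in sequence LOGIN → LOGOUT → REQUEST for notification-service
2. Extract their timestamps
3. Check if timestamps are in ascending order
4. Result: No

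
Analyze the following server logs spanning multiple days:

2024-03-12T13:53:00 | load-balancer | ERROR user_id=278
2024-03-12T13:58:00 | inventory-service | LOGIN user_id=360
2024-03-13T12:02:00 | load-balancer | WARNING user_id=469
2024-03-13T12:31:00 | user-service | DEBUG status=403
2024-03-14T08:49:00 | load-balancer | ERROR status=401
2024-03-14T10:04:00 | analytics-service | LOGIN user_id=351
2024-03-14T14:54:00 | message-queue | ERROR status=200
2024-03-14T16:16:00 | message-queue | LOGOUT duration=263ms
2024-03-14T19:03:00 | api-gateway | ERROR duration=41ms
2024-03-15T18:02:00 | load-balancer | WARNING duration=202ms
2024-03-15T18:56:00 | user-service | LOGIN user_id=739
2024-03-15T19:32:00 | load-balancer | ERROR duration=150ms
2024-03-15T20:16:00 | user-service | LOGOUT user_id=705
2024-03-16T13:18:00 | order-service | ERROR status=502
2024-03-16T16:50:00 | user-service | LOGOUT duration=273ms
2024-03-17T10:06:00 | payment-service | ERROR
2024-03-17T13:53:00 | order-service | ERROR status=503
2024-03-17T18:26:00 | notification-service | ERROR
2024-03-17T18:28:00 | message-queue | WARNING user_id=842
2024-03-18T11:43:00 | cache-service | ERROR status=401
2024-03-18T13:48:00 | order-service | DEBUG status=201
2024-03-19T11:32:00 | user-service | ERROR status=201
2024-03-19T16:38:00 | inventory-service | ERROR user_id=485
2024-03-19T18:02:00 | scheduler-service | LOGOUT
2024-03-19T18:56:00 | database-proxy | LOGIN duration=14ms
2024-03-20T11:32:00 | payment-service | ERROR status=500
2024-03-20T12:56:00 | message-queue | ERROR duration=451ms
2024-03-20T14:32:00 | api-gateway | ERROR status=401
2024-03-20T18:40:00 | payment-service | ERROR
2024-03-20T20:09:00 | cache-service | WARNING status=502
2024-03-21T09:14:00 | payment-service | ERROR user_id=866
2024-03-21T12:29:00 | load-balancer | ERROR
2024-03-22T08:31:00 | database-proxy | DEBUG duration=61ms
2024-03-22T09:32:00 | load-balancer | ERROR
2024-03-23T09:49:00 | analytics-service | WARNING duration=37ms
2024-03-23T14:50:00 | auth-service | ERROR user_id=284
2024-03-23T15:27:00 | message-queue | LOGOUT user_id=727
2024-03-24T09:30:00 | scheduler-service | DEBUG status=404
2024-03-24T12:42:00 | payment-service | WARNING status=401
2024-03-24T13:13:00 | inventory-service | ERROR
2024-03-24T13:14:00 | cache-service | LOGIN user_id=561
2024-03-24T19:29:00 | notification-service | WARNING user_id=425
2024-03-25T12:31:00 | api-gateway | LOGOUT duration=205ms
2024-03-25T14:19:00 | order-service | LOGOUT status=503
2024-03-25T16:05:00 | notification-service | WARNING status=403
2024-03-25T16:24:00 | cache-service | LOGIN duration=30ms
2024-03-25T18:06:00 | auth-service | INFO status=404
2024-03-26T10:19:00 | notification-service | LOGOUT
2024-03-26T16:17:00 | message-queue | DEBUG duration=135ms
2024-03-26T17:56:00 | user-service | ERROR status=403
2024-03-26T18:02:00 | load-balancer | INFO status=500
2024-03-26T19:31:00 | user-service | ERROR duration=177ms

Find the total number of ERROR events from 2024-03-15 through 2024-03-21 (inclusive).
14

To filter by date range:

1. Date range: 2024-03-15 through 2024-03-21, both dates inclusive
2. Filter for ERROR events whose date falls in this range
3. Count matching events: 14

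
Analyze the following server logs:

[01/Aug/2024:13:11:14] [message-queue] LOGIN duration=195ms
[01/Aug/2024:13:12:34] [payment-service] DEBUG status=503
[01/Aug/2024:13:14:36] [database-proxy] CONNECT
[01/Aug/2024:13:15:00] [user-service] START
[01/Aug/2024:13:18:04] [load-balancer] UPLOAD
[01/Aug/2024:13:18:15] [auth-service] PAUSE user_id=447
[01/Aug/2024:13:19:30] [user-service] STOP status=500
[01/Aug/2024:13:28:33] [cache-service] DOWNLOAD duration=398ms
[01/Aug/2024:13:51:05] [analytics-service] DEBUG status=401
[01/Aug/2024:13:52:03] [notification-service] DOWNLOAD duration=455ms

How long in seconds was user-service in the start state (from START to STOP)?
270

To calculate state duration:

1. Find START event for user-service: 01/Aug/2024:13:15:00
2. Find STOP event for user-service: 01/Aug/2024:13:19:30
3. Calculate duration: 01/Aug/2024:13:19:30 - 01/Aug/2024:13:15:00 = 270 seconds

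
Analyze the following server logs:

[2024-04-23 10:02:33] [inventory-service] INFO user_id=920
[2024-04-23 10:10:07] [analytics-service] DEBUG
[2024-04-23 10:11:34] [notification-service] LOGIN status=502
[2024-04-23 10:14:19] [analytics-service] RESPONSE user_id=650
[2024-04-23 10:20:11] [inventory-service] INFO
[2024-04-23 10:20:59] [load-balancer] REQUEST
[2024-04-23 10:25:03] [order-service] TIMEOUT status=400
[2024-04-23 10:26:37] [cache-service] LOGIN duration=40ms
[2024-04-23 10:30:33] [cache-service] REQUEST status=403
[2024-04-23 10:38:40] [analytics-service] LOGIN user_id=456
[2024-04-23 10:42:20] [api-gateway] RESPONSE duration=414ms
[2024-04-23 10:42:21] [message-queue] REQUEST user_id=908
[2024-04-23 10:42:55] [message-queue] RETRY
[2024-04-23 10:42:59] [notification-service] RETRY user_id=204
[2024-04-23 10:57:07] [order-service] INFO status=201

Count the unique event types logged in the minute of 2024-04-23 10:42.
3

To count unique event types:

1. Filter events in the minute starting at 2024-04-23 10:42
2. Extract event types from matching entries
3. Count unique types: 3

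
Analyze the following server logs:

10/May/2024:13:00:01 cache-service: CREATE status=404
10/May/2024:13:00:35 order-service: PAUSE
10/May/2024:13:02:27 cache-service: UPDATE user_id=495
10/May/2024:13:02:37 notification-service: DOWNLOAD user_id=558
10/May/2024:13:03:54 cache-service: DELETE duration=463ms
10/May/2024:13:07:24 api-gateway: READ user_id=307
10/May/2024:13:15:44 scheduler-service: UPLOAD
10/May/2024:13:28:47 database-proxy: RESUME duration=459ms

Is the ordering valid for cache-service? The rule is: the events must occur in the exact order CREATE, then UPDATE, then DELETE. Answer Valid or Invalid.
Valid

To validate ordering:

1. Required order: CREATE → UPDATE → DELETE
2. Rule: the events must occur in the exact order CREATE, then UPDATE, then DELETE
3. Check actual order of events for cache-service
4. Result: Valid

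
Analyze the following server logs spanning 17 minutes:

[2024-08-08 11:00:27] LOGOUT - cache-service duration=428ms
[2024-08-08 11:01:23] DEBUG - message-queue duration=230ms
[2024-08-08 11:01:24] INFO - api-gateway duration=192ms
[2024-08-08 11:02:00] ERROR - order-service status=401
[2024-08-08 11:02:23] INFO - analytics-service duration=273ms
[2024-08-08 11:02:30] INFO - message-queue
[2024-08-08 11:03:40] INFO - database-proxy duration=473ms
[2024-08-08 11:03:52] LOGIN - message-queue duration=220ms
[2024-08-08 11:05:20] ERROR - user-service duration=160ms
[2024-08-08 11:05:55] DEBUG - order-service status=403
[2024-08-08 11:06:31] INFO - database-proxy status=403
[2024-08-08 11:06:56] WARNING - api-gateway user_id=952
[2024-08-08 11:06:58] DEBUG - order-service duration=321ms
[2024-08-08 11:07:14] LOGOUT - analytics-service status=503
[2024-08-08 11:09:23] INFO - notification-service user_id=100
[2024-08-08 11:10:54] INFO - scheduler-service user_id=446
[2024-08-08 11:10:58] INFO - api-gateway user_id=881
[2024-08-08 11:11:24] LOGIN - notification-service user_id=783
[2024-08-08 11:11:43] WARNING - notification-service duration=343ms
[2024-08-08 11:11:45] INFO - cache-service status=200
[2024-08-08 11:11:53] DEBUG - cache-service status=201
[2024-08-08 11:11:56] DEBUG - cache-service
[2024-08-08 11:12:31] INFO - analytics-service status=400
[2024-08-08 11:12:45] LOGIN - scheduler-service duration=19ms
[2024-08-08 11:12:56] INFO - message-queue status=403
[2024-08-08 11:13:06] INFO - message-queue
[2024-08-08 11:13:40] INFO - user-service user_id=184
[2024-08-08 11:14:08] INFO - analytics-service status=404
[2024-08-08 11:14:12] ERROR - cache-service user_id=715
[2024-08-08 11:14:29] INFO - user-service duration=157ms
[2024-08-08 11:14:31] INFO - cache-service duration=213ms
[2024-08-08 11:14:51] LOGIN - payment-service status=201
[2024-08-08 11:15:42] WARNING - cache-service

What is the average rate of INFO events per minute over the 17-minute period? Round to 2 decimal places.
0.94

To calculate the rate:

1. Count total INFO events: 16
2. Total time period: 17 minutes
3. Rate = 16 / 17 = 0.94 events per minute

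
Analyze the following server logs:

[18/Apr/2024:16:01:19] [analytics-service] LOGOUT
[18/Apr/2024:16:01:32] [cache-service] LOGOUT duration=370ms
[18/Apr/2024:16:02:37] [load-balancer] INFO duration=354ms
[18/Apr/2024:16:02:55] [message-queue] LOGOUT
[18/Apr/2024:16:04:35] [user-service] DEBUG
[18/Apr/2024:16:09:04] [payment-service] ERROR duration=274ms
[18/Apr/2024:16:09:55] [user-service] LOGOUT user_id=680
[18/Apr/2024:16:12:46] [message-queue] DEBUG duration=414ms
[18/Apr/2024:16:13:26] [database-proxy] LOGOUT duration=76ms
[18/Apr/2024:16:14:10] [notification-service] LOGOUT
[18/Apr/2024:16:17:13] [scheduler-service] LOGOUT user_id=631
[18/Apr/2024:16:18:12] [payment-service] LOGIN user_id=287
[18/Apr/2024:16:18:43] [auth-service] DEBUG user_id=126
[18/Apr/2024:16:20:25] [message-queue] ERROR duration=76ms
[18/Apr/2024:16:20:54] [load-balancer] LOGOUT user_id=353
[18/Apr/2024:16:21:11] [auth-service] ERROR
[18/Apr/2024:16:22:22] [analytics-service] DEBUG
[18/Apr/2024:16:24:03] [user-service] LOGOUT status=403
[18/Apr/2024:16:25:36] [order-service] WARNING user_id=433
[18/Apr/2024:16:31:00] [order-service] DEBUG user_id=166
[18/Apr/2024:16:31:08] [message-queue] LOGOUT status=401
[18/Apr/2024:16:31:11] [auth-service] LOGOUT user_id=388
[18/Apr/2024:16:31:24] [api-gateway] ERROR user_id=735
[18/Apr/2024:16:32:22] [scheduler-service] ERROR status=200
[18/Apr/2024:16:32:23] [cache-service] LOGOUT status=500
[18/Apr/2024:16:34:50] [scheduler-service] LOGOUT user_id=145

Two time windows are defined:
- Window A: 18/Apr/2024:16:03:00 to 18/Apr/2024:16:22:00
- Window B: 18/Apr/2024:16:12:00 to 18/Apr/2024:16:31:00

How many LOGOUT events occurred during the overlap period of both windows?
4

To find overlap events:

1. Window A: 18/Apr/2024:16:03:00 to 18/Apr/2024:16:22:00
2. Window B: 18/Apr/2024:16:12:00 to 18/Apr/2024:16:31:00
3. Overlap period: 18/Apr/2024:16:12:00 to 18/Apr/2024:16:22:00
4. Count LOGOUT events in overlap: 4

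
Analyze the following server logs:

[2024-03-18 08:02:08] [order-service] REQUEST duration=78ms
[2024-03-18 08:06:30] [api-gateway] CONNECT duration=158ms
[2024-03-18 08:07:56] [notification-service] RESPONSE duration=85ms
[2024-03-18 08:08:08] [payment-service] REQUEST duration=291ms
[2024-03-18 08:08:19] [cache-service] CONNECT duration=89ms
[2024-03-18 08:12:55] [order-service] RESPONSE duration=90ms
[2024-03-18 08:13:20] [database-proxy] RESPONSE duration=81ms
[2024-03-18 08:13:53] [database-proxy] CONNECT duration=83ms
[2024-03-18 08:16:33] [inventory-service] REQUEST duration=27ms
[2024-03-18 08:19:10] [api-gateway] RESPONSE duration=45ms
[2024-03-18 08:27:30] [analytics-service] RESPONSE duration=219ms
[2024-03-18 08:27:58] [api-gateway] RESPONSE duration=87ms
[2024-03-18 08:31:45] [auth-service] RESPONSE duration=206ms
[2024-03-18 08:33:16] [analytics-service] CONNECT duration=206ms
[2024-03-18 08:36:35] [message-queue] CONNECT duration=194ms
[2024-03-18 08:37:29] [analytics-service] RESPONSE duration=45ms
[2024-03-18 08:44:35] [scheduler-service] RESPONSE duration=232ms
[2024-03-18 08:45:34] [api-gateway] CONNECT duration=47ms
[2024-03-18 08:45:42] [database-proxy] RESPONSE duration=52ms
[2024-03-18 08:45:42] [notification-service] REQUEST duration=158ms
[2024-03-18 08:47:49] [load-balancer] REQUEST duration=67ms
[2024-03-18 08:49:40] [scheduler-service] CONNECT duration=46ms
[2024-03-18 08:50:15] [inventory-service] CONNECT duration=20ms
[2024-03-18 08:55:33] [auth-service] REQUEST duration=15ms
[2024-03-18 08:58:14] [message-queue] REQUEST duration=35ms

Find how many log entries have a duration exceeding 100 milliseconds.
8

To count timeouts:

1. Threshold: 100ms
2. Extract duration from each log entry
3. Count entries where duration > 100
4. Timeout count: 8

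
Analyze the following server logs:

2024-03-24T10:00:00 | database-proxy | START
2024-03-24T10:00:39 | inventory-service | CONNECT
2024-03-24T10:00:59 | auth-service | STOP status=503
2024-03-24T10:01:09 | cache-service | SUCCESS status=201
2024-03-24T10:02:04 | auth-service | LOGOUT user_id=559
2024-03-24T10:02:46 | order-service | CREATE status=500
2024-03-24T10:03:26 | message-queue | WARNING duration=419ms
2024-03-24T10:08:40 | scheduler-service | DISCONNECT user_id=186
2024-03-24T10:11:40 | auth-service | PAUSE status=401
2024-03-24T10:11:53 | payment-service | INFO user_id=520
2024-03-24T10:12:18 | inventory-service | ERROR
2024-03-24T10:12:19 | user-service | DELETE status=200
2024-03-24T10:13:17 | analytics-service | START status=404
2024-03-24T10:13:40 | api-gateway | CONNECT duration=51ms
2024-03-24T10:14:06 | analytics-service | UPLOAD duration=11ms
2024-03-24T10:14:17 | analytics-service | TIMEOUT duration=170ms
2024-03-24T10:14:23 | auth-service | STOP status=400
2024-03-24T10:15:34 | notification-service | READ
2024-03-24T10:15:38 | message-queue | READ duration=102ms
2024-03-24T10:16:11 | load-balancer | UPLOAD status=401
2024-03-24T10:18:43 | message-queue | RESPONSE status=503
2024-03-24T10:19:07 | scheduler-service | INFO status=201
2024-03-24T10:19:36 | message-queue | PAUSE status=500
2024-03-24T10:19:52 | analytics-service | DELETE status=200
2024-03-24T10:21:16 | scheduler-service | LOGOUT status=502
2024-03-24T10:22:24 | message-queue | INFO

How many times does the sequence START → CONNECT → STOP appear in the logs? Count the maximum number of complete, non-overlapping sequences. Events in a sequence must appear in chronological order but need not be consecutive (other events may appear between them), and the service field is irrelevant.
2

To count sequences:

1. Look for pattern: START → CONNECT → STOP
2. Greedily scan the log in chronological order, matching each sequence element in turn (ignoring service)
3. Each time the full pattern completes, increment the count and restart matching from the next event
4. Complete non-overlapping sequences found: 2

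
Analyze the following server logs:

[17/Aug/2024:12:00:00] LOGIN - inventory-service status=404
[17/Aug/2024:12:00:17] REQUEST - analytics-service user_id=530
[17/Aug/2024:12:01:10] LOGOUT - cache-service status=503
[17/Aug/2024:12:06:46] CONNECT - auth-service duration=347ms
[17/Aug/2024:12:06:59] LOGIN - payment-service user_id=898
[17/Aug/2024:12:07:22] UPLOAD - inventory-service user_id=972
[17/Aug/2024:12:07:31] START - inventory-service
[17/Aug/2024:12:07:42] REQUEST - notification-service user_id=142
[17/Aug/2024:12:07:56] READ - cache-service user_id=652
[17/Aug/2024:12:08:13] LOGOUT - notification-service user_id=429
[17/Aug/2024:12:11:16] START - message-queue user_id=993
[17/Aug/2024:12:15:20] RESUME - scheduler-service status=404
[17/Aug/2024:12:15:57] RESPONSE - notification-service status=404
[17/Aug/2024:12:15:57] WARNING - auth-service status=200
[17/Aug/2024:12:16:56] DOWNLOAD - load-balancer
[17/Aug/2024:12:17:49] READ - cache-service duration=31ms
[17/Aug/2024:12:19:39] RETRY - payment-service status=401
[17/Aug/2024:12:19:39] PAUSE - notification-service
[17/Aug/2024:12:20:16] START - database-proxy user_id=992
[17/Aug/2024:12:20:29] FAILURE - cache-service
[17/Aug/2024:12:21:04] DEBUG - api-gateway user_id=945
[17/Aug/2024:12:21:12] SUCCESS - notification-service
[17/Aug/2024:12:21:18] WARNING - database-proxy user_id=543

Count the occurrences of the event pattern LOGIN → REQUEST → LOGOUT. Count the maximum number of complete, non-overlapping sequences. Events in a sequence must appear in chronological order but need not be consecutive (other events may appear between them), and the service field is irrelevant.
2

To count sequences:

1. Look for pattern: LOGIN → REQUEST → LOGOUT
2. Greedily scan the log in chronological order, matching each sequence element in turn (ignoring service)
3. Each time the full pattern completes, increment the count and restart matching from the next event
4. Complete non-overlapping sequences found: 2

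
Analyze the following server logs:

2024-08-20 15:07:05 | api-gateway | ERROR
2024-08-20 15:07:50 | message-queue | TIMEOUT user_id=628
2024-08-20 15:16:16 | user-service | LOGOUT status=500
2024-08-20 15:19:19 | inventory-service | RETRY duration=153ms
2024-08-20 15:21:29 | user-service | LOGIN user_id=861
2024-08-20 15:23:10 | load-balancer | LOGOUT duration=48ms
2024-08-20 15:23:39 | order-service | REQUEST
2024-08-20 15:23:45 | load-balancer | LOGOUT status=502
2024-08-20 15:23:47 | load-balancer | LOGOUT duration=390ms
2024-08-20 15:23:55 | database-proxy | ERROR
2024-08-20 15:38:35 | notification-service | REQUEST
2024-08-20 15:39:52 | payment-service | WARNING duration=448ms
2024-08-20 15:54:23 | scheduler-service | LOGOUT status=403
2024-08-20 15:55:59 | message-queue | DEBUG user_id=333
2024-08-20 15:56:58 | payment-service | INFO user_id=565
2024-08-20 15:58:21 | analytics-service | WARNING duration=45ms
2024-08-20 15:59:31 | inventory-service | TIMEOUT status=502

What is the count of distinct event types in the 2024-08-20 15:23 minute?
3

To count unique event types:

1. Filter events in the minute starting at 2024-08-20 15:23
2. Extract event types from matching entries
3. Count unique types: 3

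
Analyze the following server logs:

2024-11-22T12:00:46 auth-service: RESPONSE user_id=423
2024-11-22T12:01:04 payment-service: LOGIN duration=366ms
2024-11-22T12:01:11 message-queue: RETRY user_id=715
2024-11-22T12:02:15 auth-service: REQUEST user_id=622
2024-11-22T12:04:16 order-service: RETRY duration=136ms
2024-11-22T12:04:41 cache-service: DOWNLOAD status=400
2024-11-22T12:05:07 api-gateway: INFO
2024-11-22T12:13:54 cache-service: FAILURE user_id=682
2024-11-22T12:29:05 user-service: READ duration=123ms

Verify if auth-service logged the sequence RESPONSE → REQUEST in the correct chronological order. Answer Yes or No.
Yes

To verify sequence order:

1. Find all events in sequence RESPONSE → REQUEST for auth-service
2. Extract their timestamps
3. Check if timestamps are in ascending order
4. Result: Yes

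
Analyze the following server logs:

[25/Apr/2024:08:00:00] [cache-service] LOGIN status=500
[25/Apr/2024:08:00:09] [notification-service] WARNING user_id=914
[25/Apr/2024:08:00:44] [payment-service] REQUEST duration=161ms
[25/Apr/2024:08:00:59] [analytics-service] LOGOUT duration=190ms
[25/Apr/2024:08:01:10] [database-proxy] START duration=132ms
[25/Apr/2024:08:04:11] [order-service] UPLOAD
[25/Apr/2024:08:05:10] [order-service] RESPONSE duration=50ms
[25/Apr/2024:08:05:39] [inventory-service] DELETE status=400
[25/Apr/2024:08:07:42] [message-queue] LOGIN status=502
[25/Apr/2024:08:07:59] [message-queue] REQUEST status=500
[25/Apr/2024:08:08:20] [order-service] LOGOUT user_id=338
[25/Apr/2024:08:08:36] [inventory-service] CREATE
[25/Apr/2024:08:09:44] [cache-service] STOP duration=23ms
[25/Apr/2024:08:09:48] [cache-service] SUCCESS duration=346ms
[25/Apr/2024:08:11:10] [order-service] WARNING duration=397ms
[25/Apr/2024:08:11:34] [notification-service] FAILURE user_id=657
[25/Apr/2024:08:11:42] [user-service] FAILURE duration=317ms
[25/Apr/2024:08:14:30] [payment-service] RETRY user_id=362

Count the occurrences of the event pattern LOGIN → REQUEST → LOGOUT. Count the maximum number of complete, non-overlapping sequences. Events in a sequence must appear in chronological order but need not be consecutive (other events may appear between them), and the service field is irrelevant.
2

To count sequences:

1. Look for pattern: LOGIN → REQUEST → LOGOUT
2. Greedily scan the log in chronological order, matching each sequence element in turn (ignoring service)
3. Each time the full pattern completes, increment the count and restart matching from the next event
4. Complete non-overlapping sequences found: 2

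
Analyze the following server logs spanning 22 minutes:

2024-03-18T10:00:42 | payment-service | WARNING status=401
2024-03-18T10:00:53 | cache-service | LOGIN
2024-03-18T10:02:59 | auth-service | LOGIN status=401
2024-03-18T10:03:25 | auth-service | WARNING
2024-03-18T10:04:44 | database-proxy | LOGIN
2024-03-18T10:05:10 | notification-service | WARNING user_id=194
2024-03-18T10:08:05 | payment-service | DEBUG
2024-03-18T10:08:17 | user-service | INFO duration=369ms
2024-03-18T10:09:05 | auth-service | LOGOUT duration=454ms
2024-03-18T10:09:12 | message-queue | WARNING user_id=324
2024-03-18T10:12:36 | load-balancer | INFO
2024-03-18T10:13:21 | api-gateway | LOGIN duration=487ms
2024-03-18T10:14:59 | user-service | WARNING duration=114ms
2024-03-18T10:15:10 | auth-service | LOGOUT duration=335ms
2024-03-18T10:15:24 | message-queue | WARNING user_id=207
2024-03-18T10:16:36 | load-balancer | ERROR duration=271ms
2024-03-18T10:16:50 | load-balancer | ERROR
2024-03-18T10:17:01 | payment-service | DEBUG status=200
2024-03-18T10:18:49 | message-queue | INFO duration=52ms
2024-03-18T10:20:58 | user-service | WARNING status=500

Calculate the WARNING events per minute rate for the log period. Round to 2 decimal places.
0.32

To calculate the rate:

1. Count total WARNING events: 7
2. Total time period: 22 minutes
3. Rate = 7 / 22 = 0.32 events per minute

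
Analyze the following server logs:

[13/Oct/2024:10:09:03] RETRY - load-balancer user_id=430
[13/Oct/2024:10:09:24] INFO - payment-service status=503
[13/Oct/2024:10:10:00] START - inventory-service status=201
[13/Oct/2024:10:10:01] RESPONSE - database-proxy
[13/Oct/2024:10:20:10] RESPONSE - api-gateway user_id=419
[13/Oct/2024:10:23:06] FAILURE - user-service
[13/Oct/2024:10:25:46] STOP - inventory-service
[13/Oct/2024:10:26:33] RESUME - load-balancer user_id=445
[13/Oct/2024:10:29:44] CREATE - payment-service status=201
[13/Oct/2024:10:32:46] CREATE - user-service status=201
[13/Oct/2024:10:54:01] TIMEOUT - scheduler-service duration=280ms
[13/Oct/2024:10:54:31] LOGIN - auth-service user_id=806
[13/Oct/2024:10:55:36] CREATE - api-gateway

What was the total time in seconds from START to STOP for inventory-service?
946

To calculate state duration:

1. Find START event for inventory-service: 13/Oct/2024:10:10:00
2. Find STOP event for inventory-service: 13/Oct/2024:10:25:46
3. Calculate duration: 13/Oct/2024:10:25:46 - 13/Oct/2024:10:10:00 = 946 seconds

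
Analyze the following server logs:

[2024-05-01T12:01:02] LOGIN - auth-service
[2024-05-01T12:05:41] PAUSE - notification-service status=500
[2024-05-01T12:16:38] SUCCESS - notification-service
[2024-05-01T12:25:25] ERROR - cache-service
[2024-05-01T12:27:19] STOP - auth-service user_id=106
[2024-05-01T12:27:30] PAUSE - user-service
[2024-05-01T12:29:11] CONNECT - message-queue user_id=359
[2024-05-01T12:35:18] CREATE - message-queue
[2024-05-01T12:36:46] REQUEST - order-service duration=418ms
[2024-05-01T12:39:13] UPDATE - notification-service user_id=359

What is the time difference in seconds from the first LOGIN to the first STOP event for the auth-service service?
1577

To find the time between events:

1. Locate the first LOGIN event for auth-service: 2024-05-01T12:01:02
2. Locate the first STOP event for auth-service: 2024-05-01T12:27:19
3. Calculate the difference: 2024-05-01T12:27:19 - 2024-05-01T12:01:02 = 1577 seconds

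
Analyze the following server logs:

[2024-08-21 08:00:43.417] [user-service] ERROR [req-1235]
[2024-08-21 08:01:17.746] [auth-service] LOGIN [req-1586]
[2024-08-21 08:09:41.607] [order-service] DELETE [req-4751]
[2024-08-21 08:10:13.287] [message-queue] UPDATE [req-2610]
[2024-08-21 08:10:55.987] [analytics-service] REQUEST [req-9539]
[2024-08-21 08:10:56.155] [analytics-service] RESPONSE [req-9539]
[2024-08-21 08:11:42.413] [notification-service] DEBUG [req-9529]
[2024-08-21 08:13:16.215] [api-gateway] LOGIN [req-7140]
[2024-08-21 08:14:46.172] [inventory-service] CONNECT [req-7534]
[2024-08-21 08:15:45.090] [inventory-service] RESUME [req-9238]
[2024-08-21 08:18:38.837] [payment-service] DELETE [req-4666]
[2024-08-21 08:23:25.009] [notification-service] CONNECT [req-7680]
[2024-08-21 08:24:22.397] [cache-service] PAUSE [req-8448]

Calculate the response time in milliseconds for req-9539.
168

To calculate latency:

1. Find REQUEST with id req-9539: 2024-08-21 08:10:55.987
2. Find RESPONSE with id req-9539: 2024-08-21 08:10:56.155
3. Latency: 2024-08-21 08:10:56.155 - 2024-08-21 08:10:55.987 = 168ms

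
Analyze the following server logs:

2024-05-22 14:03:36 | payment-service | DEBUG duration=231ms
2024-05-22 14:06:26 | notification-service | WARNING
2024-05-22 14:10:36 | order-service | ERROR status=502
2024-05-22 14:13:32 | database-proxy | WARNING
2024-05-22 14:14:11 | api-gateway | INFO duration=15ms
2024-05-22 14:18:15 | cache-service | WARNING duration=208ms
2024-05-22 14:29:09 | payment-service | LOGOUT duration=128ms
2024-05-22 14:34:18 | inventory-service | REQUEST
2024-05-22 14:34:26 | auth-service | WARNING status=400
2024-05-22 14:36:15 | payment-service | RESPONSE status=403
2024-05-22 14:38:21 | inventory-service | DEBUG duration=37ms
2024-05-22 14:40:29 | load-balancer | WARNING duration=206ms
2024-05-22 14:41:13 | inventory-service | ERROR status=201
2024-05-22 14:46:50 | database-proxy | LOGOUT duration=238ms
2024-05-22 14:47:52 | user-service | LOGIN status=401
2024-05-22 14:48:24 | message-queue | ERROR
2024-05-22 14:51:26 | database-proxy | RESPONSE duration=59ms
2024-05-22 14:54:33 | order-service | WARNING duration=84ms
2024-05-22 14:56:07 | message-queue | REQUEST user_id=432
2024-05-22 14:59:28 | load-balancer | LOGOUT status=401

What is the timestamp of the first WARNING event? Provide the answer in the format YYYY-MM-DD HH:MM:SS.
2024-05-22 14:06:26

To find the first event:

1. Filter for all WARNING events
2. Sort by timestamp
3. Select the first one
4. Timestamp: 2024-05-22 14:06:26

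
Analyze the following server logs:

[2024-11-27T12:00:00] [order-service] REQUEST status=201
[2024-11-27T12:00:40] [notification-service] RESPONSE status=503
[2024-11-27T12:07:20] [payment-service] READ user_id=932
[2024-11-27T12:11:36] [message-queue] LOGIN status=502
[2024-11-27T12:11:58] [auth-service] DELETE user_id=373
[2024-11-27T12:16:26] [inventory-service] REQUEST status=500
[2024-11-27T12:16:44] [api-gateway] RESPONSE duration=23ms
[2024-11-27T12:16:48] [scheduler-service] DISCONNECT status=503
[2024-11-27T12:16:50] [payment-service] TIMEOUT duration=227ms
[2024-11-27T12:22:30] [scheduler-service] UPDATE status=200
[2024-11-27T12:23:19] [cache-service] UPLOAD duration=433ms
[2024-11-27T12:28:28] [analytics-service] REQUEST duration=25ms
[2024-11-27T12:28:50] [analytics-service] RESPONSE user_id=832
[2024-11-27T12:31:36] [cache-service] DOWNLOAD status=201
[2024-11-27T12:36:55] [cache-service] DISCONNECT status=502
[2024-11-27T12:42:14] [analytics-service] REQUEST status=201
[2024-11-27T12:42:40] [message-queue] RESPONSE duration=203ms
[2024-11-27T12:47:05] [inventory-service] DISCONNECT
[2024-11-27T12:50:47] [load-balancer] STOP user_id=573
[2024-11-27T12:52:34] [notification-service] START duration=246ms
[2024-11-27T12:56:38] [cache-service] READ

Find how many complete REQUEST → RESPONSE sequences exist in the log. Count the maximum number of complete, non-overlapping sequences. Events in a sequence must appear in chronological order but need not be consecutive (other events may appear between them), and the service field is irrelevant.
4

To count sequences:

1. Look for pattern: REQUEST → RESPONSE
2. Greedily scan the log in chronological order, matching each sequence element in turn (ignoring service)
3. Each time the full pattern completes, increment the count and restart matching from the next event
4. Complete non-overlapping sequences found: 4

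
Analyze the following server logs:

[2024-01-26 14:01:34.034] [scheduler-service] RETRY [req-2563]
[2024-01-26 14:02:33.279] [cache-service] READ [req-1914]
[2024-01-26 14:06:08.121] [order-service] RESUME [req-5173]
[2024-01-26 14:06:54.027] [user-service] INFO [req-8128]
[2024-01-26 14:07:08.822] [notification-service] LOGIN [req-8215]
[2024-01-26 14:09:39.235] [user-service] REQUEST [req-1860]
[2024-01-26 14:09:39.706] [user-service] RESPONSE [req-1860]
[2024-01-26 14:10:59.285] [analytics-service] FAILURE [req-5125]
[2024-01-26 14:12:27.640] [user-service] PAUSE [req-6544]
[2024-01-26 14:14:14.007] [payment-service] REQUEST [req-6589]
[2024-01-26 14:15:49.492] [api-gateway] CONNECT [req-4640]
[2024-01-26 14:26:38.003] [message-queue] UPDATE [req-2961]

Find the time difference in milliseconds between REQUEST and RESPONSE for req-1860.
471

To calculate latency:

1. Find REQUEST with id req-1860: 2024-01-26 14:09:39.235
2. Find RESPONSE with id req-1860: 2024-01-26 14:09:39.706
3. Latency: 2024-01-26 14:09:39.706 - 2024-01-26 14:09:39.235 = 471ms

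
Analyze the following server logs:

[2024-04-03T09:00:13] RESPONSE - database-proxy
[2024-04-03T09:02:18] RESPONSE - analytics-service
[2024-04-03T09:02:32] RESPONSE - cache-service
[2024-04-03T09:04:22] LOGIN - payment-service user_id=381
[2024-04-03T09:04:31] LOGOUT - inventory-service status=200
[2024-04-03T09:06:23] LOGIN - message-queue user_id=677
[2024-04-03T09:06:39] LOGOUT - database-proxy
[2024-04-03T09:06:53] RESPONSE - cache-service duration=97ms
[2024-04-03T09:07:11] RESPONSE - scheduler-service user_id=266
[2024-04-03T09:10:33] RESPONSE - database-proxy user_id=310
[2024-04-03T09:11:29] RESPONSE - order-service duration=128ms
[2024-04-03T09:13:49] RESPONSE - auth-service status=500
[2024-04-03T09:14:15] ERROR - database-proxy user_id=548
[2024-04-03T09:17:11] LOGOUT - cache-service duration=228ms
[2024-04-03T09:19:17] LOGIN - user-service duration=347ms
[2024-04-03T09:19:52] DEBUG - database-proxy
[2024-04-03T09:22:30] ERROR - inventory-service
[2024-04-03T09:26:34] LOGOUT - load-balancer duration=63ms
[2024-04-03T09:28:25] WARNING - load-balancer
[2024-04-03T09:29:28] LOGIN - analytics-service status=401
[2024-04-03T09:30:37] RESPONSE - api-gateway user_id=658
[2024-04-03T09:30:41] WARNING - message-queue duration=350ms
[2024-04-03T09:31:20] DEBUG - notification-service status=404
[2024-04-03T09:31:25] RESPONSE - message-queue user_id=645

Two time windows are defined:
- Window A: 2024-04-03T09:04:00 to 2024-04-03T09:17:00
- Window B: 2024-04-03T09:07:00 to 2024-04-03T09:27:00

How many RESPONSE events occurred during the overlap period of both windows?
4

To find overlap events:

1. Window A: 2024-04-03T09:04:00 to 2024-04-03T09:17:00
2. Window B: 2024-04-03T09:07:00 to 2024-04-03T09:27:00
3. Overlap period: 2024-04-03T09:07:00 to 2024-04-03T09:17:00
4. Count RESPONSE events in overlap: 4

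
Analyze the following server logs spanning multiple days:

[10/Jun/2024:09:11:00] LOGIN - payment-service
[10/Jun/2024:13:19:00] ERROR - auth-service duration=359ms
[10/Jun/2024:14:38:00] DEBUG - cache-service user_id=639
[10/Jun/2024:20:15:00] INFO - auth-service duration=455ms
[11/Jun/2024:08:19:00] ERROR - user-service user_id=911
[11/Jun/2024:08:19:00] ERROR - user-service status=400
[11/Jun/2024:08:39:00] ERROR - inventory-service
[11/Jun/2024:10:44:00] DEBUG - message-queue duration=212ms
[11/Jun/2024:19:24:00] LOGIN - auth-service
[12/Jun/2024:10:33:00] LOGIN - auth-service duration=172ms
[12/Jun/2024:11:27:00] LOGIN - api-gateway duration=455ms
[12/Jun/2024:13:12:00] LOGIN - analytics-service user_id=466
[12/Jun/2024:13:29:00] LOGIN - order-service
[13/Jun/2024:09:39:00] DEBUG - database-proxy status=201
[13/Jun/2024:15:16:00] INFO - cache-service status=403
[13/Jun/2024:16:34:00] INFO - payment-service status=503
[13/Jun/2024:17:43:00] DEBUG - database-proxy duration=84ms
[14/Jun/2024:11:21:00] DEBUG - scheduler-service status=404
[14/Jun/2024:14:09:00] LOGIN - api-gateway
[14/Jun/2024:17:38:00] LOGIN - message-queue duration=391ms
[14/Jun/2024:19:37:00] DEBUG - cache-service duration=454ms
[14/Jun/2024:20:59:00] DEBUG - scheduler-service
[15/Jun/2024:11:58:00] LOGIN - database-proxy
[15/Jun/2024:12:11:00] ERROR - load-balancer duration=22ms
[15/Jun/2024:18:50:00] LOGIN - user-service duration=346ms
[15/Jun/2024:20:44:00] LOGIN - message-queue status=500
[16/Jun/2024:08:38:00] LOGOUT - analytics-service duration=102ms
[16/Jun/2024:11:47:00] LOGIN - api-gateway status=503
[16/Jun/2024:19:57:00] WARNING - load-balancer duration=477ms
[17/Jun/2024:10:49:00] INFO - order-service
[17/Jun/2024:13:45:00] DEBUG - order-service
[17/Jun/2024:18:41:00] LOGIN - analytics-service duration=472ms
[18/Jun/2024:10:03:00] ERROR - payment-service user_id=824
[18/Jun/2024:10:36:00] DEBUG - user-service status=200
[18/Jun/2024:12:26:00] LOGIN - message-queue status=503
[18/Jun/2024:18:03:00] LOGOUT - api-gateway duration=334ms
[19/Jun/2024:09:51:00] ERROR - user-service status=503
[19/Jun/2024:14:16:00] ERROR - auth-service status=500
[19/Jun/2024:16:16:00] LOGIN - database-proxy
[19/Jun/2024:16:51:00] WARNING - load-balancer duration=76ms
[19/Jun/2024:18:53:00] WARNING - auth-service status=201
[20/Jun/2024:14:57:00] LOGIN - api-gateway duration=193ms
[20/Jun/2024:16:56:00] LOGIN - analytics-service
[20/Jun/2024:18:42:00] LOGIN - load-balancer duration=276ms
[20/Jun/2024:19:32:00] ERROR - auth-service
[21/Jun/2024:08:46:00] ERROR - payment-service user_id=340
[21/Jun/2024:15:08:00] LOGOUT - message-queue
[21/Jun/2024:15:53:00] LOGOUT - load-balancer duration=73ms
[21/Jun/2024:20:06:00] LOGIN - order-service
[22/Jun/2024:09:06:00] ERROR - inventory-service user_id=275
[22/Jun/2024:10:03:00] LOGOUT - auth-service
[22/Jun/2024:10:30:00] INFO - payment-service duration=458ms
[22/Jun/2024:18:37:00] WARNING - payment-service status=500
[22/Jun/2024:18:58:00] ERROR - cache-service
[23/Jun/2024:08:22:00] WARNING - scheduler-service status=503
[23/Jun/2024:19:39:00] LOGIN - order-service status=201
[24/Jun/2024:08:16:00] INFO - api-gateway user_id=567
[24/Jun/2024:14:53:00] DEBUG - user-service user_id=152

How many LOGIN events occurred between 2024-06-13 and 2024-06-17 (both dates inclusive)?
7

To filter by date range:

1. Date range: 2024-06-13 through 2024-06-17, both dates inclusive
2. Filter for LOGIN events whose date falls in this range
3. Count matching events: 7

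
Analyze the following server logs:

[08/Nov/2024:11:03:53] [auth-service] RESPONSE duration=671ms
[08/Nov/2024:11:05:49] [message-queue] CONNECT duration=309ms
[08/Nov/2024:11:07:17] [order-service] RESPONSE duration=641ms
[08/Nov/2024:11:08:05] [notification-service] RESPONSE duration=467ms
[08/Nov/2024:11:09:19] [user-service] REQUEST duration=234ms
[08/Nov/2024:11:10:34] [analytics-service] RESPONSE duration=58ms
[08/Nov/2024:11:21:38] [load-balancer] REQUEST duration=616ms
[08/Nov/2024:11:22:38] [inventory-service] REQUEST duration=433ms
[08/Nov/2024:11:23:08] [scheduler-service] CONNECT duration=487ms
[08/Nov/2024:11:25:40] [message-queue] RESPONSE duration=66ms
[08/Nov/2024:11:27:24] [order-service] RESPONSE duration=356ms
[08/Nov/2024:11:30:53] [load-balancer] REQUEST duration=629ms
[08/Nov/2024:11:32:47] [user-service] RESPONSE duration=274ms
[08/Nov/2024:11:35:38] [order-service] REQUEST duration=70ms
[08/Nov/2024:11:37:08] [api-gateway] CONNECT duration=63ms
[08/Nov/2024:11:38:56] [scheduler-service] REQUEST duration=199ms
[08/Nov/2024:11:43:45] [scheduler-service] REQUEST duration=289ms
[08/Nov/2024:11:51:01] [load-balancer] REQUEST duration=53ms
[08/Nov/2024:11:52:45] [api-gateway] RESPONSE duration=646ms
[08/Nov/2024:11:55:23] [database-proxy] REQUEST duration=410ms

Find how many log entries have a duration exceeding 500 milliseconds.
5

To count timeouts:

1. Threshold: 500ms
2. Extract duration from each log entry
3. Count entries where duration > 500
4. Timeout count: 5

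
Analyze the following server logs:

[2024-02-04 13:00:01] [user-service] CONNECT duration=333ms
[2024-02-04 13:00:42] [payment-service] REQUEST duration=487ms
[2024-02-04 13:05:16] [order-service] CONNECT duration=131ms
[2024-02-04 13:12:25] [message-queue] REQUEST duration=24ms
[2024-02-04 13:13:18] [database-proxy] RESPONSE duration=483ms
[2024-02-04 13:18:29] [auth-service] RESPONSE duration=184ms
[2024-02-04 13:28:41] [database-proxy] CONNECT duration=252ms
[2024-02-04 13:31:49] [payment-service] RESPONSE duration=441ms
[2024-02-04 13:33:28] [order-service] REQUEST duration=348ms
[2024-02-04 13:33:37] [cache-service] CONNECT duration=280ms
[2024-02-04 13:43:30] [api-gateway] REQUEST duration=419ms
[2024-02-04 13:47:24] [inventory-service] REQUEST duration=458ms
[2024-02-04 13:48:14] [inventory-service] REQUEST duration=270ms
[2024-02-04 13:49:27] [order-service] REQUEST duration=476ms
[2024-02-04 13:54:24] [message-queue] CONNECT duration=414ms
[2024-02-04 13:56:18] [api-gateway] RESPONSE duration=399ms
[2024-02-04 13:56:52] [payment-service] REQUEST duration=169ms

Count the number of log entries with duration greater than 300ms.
10

To count timeouts:

1. Threshold: 300ms
2. Extract duration from each log entry
3. Count entries where duration > 300
4. Timeout count: 10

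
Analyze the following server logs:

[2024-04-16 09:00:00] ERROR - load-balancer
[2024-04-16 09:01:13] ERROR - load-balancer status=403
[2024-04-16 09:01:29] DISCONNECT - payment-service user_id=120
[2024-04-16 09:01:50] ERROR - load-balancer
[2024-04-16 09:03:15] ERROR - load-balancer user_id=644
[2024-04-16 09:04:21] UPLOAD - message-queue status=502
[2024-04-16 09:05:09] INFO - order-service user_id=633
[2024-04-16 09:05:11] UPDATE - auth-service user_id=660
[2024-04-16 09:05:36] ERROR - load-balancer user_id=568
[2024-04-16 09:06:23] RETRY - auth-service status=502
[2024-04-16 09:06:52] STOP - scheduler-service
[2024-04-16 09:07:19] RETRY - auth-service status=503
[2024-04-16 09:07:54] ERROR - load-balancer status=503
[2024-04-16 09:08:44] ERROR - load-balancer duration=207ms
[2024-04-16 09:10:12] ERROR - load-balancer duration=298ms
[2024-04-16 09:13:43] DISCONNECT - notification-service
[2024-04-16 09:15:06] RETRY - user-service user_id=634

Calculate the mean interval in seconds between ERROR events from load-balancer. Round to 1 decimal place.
87.4

To calculate average interval:

1. Find all ERROR events for load-balancer in order
2. Calculate time gaps between consecutive events
3. Compute mean of gaps: 612 / 7 = 87.4 seconds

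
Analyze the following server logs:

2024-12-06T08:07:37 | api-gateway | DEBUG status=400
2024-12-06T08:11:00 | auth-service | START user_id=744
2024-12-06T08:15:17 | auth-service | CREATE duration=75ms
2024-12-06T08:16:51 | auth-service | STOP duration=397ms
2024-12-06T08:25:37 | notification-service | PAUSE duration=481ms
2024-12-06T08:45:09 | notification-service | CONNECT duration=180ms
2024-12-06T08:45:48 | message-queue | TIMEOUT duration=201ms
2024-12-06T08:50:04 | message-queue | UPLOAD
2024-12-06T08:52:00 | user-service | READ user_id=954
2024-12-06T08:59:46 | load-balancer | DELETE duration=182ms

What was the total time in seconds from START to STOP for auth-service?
351

To calculate state duration:

1. Find START event for auth-service: 2024-12-06T08:11:00
2. Find STOP event for auth-service: 2024-12-06T08:16:51
3. Calculate duration: 2024-12-06T08:16:51 - 2024-12-06T08:11:00 = 351 seconds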